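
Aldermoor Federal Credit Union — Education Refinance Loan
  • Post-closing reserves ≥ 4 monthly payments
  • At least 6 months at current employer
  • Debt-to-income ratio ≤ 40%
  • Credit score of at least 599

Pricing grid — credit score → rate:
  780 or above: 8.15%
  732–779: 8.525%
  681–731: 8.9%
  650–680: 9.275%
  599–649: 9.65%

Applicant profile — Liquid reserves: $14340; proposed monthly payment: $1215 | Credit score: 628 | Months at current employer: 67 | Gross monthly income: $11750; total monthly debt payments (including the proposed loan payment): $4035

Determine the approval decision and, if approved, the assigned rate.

Credit score 628 ≥ 599 (meets minimum)
DTI = 4,035/11,750 = 34.3% ≤ 40%
Liquid reserves cover 14,340/1,215 = 11.8 months — ≥ 4 required
Employment 67 ≥ 6 months
All requirements met. Score 628 falls in the 599–649 tier → 9.65%.

Approved at 9.65%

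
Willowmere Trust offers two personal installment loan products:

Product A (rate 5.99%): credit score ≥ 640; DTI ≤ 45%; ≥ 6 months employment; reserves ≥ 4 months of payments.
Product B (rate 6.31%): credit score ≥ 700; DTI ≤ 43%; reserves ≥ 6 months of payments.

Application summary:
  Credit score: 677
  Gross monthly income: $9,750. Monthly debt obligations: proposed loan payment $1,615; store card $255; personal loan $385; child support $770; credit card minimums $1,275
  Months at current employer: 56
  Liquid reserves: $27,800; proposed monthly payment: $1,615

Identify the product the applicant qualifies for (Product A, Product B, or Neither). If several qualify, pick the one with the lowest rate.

Product A

Total debts = (1,615 + 255 + 385 + 770 + 1,275) = 4,300; DTI = 4,300/9,750 = 44.1%.
Reserves = 27,800/1,615 = 17.2 months.
Product A: score 677 ≥ 640; DTI 44.1% ≤ 45%; employment 56 ≥ 6 mo; reserves 17.2 ≥ 4 mo → qualifies.
Product B: score 677 < 700; DTI 44.1% > 43%; reserves 17.2 ≥ 6 mo → does not qualify.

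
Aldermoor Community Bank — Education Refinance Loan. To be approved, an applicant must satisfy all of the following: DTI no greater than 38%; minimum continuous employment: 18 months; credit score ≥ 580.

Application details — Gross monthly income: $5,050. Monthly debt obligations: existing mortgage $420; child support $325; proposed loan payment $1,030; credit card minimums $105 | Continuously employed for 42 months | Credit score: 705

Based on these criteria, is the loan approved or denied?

Total monthly debts = (420 + 325 + 1,030 + 105) = 1,880. DTI = 1,880/5,050 = 37.2% ≤ 38%
Employment 42 ≥ 18 months
Credit score 705 ≥ 580 (meets)
All criteria satisfied.

Approved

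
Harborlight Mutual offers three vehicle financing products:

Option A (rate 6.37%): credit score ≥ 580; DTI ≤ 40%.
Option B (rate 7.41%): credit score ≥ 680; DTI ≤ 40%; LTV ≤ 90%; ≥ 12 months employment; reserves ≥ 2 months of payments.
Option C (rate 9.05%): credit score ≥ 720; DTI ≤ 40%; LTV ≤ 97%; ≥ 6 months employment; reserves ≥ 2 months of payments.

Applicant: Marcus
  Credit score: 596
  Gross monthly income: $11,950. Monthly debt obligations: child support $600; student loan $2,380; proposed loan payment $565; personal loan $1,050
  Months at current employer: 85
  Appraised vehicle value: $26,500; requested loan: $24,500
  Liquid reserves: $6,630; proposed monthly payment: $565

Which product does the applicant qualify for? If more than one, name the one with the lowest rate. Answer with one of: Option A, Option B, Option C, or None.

Option A

Total debts = (600 + 2,380 + 565 + 1,050) = 4,595; DTI = 4,595/11,950 = 38.5%.
LTV = 24,500/26,500 = 92.5%.
Reserves = 6,630/565 = 11.7 months.
Option A: score 596 ≥ 580; DTI 38.5% ≤ 40% → qualifies.
Option B: score 596 < 680; DTI 38.5% ≤ 40%; LTV 92.5% > 90%; employment 85 ≥ 12 mo; reserves 11.7 ≥ 2 mo → does not qualify.
Option C: score 596 < 720; DTI 38.5% ≤ 40%; LTV 92.5% ≤ 97%; employment 85 ≥ 6 mo; reserves 11.7 ≥ 2 mo → does not qualify.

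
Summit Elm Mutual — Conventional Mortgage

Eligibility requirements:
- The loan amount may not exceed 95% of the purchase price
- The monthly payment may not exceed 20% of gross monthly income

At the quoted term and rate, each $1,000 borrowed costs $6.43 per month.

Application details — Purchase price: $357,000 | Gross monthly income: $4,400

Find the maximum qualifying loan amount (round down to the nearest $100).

$136,800

Payment cap: 20% × $4,400 = $880/month.
At $6.43 per $1,000, that supports 880/6.43 × 1,000 ≈ $136,858 → $136,800.
LTV cap: 95% × $357,000 = $339,150 → $339,100.
Binding constraint: payment-to-income.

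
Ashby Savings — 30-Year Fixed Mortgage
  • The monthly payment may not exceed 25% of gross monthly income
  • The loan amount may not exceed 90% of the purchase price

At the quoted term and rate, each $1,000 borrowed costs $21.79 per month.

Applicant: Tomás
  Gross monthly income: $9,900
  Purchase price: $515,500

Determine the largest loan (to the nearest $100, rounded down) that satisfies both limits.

Payment cap: 25% × $9,900 = $2,475/month.
At $21.79 per $1,000, that supports 2,475/21.79 × 1,000 ≈ $113,584 → $113,500.
LTV cap: 90% × $515,500 = $463,950 → $463,900.
Binding constraint: payment-to-income.

$113,500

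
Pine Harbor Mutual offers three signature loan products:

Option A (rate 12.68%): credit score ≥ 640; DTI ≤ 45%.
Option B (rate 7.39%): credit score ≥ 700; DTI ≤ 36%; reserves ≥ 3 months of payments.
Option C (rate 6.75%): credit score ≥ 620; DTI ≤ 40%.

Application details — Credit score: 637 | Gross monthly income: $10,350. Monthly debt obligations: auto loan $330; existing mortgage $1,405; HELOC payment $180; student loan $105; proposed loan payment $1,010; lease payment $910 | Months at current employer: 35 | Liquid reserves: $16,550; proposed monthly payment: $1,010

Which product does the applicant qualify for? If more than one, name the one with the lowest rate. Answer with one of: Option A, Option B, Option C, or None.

Option C

Total debts = (330 + 1,405 + 180 + 105 + 1,010 + 910) = 3,940; DTI = 3,940/10,350 = 38.1%.
Reserves = 16,550/1,010 = 16.4 months.
Option A: score 637 < 640; DTI 38.1% ≤ 45% → does not qualify.
Option B: score 637 < 700; DTI 38.1% > 36%; reserves 16.4 ≥ 3 mo → does not qualify.
Option C: score 637 ≥ 620; DTI 38.1% ≤ 40% → qualifies.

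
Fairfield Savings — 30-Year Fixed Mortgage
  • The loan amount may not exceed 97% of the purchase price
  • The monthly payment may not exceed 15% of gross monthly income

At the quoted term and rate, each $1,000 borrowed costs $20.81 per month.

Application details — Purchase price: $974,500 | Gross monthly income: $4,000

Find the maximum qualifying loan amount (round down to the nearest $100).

Payment cap: 15% × $4,000 = $600/month.
At $20.81 per $1,000, that supports 600/20.81 × 1,000 ≈ $28,832 → $28,800.
LTV cap: 97% × $974,500 = $945,265 → $945,200.
Binding constraint: payment-to-income.

$28,800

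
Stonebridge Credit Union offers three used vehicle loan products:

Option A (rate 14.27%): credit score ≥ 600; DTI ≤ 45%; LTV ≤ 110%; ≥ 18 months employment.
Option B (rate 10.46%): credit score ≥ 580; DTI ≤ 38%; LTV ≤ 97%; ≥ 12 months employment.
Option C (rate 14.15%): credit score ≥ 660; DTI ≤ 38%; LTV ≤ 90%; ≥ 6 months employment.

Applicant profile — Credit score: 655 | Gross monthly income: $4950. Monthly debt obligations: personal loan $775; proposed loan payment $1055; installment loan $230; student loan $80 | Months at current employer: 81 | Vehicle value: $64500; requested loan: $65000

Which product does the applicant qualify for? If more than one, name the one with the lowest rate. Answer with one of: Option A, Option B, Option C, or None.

Total debts = (775 + 1,055 + 230 + 80) = 2,140; DTI = 2,140/4,950 = 43.2%.
LTV = 65,000/64,500 = 100.8%.
Option A: score 655 ≥ 600; DTI 43.2% ≤ 45%; LTV 100.8% ≤ 110%; employment 81 ≥ 18 mo → qualifies.
Option B: score 655 ≥ 580; DTI 43.2% > 38%; LTV 100.8% > 97%; employment 81 ≥ 12 mo → does not qualify.
Option C: score 655 < 660; DTI 43.2% > 38%; LTV 100.8% > 90%; employment 81 ≥ 6 mo → does not qualify.

Option A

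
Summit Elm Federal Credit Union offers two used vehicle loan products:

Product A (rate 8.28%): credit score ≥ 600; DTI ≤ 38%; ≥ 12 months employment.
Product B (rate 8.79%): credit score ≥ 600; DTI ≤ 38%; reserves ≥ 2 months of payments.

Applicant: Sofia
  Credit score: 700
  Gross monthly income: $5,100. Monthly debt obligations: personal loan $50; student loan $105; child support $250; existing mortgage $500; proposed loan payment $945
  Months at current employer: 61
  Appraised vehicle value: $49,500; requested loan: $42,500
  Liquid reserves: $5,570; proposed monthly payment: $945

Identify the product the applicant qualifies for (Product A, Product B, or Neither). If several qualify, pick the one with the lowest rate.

Total debts = (50 + 105 + 250 + 500 + 945) = 1,850; DTI = 1,850/5,100 = 36.3%.
LTV = 42,500/49,500 = 85.9%.
Reserves = 5,570/945 = 5.9 months.
Product A: score 700 ≥ 600; DTI 36.3% ≤ 38%; employment 61 ≥ 12 mo → qualifies.
Product B: score 700 ≥ 600; DTI 36.3% ≤ 38%; reserves 5.9 ≥ 2 mo → qualifies.
Qualifying: Product A, Product B. Lowest rate is 8.28% → Product A.

Product A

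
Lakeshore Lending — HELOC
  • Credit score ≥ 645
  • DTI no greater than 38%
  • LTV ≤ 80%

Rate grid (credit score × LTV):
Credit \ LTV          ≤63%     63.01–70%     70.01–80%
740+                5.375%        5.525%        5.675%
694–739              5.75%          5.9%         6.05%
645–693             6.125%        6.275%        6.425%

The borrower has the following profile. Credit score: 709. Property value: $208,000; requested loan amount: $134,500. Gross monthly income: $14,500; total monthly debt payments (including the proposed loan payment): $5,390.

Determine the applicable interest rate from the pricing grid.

Credit score 709 ≥ 645; DTI = 5,390/14,500 = 37.2% ≤ 38%
LTV: 134,500 ÷ 208,000 = 64.7%, within 80% cap
Credit 709 → row 694–739; LTV 64.7% → column 63.01–70%. Grid cell → 5.9%.

5.9%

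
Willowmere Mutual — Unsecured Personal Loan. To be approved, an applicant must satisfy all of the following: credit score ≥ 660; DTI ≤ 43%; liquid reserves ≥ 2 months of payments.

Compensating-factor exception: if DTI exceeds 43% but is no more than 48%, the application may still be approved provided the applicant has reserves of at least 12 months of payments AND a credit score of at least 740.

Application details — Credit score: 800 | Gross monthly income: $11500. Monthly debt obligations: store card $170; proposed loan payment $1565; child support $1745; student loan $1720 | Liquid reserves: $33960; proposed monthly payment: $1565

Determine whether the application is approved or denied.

Approved

Credit score 800 ≥ 660 (meets base)
Total debts = (170 + 1,565 + 1,745 + 1,720) = 5,200. DTI: 5,200 ÷ 11,500 = 45.2%, over the 43% base limit.
Reserves: 33,960 ÷ 1,565 = 21.7 months (meets 2-month minimum)
45.2% falls in the override range (43%–48%), so the compensating-factor test applies.
Reserves 21.7 ≥ 12 months; credit score 800 ≥ 740.
Both override conditions satisfied; DTI exception granted.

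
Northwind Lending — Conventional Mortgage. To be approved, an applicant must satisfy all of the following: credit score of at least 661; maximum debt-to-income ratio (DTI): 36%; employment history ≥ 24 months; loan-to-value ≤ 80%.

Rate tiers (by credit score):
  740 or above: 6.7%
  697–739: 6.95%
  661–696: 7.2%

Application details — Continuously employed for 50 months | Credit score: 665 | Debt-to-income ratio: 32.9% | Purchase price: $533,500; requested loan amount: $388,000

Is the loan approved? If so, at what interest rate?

Approved at 7.2%

Credit score 665 ≥ 661 (meets minimum)
LTV = 388,000/533,500 = 72.7% ≤ 80%
Employment 50 ≥ 24 months
DTI 32.9% ≤ 36%
All requirements met. Score 665 falls in the 661–696 tier → 7.2%.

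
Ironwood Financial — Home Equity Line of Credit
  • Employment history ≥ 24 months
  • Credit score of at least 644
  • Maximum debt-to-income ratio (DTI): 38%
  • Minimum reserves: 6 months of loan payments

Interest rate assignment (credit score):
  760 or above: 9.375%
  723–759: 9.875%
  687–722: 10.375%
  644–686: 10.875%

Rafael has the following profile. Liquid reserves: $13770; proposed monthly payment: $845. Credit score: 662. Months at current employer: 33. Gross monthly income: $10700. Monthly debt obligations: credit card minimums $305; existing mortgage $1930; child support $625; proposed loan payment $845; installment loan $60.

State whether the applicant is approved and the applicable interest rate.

Credit score 662 ≥ 644 (meets minimum)
Total monthly debts = (305 + 1,930 + 625 + 845 + 60) = 3,765. Debt-to-income = 3,765/10,700 = 35.2% — meets 38% limit
Reserves: 13,770 ÷ 845 = 16.3 months (meets 6-month minimum)
Employment 33 ≥ 24 months
All requirements met. Score 662 falls in the 644–686 tier → 10.875%.

Approved at 10.875%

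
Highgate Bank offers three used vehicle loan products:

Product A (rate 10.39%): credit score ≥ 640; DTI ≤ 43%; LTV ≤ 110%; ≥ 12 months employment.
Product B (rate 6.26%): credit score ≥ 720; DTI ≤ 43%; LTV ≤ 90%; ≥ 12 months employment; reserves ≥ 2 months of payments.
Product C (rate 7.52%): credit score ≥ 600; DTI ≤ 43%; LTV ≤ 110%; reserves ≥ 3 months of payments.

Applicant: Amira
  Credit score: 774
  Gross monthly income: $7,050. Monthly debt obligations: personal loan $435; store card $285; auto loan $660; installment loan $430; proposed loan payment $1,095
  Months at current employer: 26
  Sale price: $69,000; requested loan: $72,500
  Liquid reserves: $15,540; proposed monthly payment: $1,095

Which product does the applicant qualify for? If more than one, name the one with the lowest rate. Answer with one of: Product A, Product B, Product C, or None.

Total debts = (435 + 285 + 660 + 430 + 1,095) = 2,905; DTI = 2,905/7,050 = 41.2%.
LTV = 72,500/69,000 = 105.1%.
Reserves = 15,540/1,095 = 14.2 months.
Product A: score 774 ≥ 640; DTI 41.2% ≤ 43%; LTV 105.1% ≤ 110%; employment 26 ≥ 12 mo → qualifies.
Product B: score 774 ≥ 720; DTI 41.2% ≤ 43%; LTV 105.1% > 90%; employment 26 ≥ 12 mo; reserves 14.2 ≥ 2 mo → does not qualify.
Product C: score 774 ≥ 600; DTI 41.2% ≤ 43%; LTV 105.1% ≤ 110%; reserves 14.2 ≥ 3 mo → qualifies.
Qualifying: Product A, Product C. Lowest rate is 7.52% → Product C.

Product C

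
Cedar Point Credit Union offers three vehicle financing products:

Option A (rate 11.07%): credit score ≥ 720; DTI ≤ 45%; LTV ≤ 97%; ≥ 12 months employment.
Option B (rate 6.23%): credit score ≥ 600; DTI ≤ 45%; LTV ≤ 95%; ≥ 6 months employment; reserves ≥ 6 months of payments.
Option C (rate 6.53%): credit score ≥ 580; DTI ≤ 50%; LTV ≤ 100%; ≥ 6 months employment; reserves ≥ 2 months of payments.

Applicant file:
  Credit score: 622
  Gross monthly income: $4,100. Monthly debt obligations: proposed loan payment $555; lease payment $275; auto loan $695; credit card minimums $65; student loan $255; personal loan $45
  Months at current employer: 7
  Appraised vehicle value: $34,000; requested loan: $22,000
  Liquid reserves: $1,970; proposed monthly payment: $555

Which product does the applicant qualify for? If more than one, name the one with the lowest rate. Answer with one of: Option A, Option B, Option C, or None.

Option C

Total debts = (555 + 275 + 695 + 65 + 255 + 45) = 1,890; DTI = 1,890/4,100 = 46.1%.
LTV = 22,000/34,000 = 64.7%.
Reserves = 1,970/555 = 3.5 months.
Option A: score 622 < 720; DTI 46.1% > 45%; LTV 64.7% ≤ 97%; employment 7 < 12 mo → does not qualify.
Option B: score 622 ≥ 600; DTI 46.1% > 45%; LTV 64.7% ≤ 95%; employment 7 ≥ 6 mo; reserves 3.5 < 6 mo → does not qualify.
Option C: score 622 ≥ 580; DTI 46.1% ≤ 50%; LTV 64.7% ≤ 100%; employment 7 ≥ 6 mo; reserves 3.5 ≥ 2 mo → qualifies.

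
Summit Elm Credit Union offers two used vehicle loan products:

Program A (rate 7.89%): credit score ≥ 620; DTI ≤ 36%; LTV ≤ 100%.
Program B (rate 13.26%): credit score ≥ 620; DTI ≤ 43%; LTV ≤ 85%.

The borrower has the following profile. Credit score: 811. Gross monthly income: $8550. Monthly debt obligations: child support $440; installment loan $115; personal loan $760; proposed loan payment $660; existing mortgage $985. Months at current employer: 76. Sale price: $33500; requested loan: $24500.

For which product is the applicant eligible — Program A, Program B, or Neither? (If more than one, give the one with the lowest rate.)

Program A

Total debts = (440 + 115 + 760 + 660 + 985) = 2,960; DTI = 2,960/8,550 = 34.6%.
LTV = 24,500/33,500 = 73.1%.
Program A: score 811 ≥ 620; DTI 34.6% ≤ 36%; LTV 73.1% ≤ 100% → qualifies.
Program B: score 811 ≥ 620; DTI 34.6% ≤ 43%; LTV 73.1% ≤ 85% → qualifies.
Qualifying: Program A, Program B. Lowest rate is 7.89% → Program A.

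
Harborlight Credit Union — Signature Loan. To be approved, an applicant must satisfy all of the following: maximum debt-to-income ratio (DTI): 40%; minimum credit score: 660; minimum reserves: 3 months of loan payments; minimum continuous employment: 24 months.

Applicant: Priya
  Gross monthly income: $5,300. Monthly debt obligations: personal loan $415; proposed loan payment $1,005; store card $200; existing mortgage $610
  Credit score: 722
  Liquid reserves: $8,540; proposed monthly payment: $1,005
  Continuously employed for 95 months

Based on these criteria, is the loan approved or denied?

Total monthly debts = (415 + 1,005 + 200 + 610) = 2,230. DTI = 2,230/5,300 = 42.1% > 40%
Credit score 722 ≥ 660 (meets)
Liquid reserves cover 8,540/1,005 = 8.5 months — ≥ 3 required
Employment 95 ≥ 24 months
Fails on DTI.

Denied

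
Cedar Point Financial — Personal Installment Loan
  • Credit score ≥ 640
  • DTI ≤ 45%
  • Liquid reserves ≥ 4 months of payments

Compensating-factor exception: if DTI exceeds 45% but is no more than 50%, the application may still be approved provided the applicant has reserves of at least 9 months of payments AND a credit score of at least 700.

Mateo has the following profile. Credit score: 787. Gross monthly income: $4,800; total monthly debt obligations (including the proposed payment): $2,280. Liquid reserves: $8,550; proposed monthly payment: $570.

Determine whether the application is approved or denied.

Credit score 787 ≥ 640 (meets base)
DTI = 2,280/4,800 = 47.5% > 45% — standard DTI limit exceeded.
Reserves = 8,550/570 = 15.0 months ≥ 4
DTI 47.5% is within the 45%–50% exception band; checking compensating factors.
Override check — reserves: 15.0 mo (ok); score: 787 (ok).
Both compensating conditions met → exception applies.

Approved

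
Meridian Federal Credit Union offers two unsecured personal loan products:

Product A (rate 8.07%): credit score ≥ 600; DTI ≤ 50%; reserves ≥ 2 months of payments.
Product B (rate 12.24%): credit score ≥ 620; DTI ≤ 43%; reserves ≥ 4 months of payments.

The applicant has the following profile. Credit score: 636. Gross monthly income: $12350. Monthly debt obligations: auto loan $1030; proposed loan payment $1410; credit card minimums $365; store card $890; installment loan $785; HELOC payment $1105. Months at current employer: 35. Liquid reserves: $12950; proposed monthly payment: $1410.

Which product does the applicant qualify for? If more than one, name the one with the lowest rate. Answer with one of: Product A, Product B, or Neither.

Total debts = (1,030 + 1,410 + 365 + 890 + 785 + 1,105) = 5,585; DTI = 5,585/12,350 = 45.2%.
Reserves = 12,950/1,410 = 9.2 months.
Product A: score 636 ≥ 600; DTI 45.2% ≤ 50%; reserves 9.2 ≥ 2 mo → qualifies.
Product B: score 636 ≥ 620; DTI 45.2% > 43%; reserves 9.2 ≥ 4 mo → does not qualify.

Product A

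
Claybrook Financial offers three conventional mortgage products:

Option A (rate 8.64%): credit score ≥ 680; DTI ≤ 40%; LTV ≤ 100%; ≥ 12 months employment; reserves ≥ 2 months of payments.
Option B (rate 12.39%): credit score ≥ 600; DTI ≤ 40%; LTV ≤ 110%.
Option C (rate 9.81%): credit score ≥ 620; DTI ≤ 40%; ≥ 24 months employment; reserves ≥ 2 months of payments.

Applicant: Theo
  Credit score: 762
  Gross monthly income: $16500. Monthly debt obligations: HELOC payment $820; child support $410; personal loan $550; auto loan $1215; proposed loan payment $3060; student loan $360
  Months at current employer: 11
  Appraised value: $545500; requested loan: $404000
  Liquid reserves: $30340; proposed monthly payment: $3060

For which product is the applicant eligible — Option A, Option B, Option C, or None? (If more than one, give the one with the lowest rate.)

Total debts = (820 + 410 + 550 + 1,215 + 3,060 + 360) = 6,415; DTI = 6,415/16,500 = 38.9%.
LTV = 404,000/545,500 = 74.1%.
Reserves = 30,340/3,060 = 9.9 months.
Option A: score 762 ≥ 680; DTI 38.9% ≤ 40%; LTV 74.1% ≤ 100%; employment 11 < 12 mo; reserves 9.9 ≥ 2 mo → does not qualify.
Option B: score 762 ≥ 600; DTI 38.9% ≤ 40%; LTV 74.1% ≤ 110% → qualifies.
Option C: score 762 ≥ 620; DTI 38.9% ≤ 40%; employment 11 < 24 mo; reserves 9.9 ≥ 2 mo → does not qualify.

Option B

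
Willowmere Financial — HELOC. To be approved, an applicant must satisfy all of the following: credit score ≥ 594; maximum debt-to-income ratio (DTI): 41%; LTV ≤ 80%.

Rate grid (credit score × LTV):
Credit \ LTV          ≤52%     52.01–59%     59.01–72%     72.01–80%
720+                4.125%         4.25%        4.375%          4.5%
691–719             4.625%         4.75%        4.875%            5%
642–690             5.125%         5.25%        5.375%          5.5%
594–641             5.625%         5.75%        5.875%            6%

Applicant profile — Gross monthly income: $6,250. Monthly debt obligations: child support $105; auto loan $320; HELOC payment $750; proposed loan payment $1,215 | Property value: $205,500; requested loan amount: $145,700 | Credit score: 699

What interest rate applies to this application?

4.875%

Credit score 699 ≥ 594; Total monthly debts = (105 + 320 + 750 + 1,215) = 2,390. DTI = 2,390/6,250 = 38.2% ≤ 41%
LTV = 145,700/205,500 = 70.9% ≤ 80%
Score 699 is in the 691–719 band; LTV 70.9% is in the 59.01–72% band → 4.875%.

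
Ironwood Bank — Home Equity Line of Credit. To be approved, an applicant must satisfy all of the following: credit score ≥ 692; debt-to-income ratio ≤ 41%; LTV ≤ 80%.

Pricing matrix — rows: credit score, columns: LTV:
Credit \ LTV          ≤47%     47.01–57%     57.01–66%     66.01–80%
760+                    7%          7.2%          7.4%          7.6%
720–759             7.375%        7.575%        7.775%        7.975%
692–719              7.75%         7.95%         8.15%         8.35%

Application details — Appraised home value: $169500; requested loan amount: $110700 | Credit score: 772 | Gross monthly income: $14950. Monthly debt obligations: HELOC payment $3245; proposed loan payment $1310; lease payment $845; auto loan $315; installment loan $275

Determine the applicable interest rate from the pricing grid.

7.4%

Credit score 772 ≥ 692; Total monthly debts = (3,245 + 1,310 + 845 + 315 + 275) = 5,990. DTI: 5,990 ÷ 14,950 = 40.1%, within the 41% cap
LTV: 110,700 ÷ 169,500 = 65.3%, within 80% cap
Row: 772 falls in 760+. Column: 65.3% falls in 57.01–66%. Rate = 7.4%.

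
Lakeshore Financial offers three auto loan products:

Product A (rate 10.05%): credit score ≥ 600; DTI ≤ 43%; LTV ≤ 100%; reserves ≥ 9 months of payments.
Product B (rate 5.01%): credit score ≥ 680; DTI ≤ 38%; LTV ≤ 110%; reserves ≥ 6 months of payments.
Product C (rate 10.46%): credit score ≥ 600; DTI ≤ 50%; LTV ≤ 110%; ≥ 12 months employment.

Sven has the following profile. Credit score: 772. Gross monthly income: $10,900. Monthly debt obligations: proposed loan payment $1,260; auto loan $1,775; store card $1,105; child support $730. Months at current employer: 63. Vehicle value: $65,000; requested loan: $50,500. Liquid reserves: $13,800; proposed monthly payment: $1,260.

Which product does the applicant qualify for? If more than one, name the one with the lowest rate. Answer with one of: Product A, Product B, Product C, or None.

Product C

Total debts = (1,260 + 1,775 + 1,105 + 730) = 4,870; DTI = 4,870/10,900 = 44.7%.
LTV = 50,500/65,000 = 77.7%.
Reserves = 13,800/1,260 = 11.0 months.
Product A: score 772 ≥ 600; DTI 44.7% > 43%; LTV 77.7% ≤ 100%; reserves 11.0 ≥ 9 mo → does not qualify.
Product B: score 772 ≥ 680; DTI 44.7% > 38%; LTV 77.7% ≤ 110%; reserves 11.0 ≥ 6 mo → does not qualify.
Product C: score 772 ≥ 600; DTI 44.7% ≤ 50%; LTV 77.7% ≤ 110%; employment 63 ≥ 12 mo → qualifies.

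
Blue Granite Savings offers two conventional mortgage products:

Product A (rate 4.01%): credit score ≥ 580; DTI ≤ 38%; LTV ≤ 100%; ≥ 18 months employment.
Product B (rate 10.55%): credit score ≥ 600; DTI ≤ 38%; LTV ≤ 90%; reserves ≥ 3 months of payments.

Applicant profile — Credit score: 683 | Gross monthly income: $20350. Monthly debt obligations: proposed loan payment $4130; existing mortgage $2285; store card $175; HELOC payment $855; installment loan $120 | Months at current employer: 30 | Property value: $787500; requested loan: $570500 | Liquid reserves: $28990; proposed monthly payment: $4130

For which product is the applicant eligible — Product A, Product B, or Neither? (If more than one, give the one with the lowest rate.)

Product A

Total debts = (4,130 + 2,285 + 175 + 855 + 120) = 7,565; DTI = 7,565/20,350 = 37.2%.
LTV = 570,500/787,500 = 72.4%.
Reserves = 28,990/4,130 = 7.0 months.
Product A: score 683 ≥ 580; DTI 37.2% ≤ 38%; LTV 72.4% ≤ 100%; employment 30 ≥ 18 mo → qualifies.
Product B: score 683 ≥ 600; DTI 37.2% ≤ 38%; LTV 72.4% ≤ 90%; reserves 7.0 ≥ 3 mo → qualifies.
Qualifying: Product A, Product B. Lowest rate is 4.01% → Product A.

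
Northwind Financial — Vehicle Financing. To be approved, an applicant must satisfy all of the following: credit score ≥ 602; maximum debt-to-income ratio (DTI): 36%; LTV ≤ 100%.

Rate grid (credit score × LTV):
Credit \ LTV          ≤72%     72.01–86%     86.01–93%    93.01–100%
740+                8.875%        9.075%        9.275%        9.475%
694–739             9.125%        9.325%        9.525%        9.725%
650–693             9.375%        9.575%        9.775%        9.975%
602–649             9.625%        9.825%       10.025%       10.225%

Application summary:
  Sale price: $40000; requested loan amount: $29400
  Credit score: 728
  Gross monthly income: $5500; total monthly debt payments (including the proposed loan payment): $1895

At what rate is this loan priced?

9.325%

Credit score 728 ≥ 602; Debt-to-income = 1,895/5,500 = 34.5% — meets 36% limit
LTV = 29,400/40,000 = 73.5% ≤ 100%
Row: 728 falls in 694–739. Column: 73.5% falls in 72.01–86%. Rate = 9.325%.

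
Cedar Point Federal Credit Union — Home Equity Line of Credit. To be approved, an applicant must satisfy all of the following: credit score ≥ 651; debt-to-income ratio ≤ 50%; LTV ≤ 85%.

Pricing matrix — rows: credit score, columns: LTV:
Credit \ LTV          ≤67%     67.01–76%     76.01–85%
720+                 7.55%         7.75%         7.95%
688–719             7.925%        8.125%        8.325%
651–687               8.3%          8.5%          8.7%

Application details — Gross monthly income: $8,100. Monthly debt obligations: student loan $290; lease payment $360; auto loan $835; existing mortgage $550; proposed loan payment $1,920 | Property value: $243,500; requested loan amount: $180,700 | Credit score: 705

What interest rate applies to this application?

Credit score 705 ≥ 651; Total monthly debts = (290 + 360 + 835 + 550 + 1,920) = 3,955. DTI: 3,955 ÷ 8,100 = 48.8%, within the 50% cap
LTV = 180,700/243,500 = 74.2% ≤ 85%
Score 705 is in the 688–719 band; LTV 74.2% is in the 67.01–76% band → 8.125%.

8.125%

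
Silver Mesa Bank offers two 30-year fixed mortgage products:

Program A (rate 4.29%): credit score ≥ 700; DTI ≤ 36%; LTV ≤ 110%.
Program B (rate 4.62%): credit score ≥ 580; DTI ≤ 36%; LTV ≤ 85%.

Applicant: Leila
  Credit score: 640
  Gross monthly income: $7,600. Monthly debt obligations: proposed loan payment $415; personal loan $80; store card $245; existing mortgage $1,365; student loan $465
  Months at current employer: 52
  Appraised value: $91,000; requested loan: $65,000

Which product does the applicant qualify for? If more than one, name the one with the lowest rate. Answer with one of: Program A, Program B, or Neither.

Program B

Total debts = (415 + 80 + 245 + 1,365 + 465) = 2,570; DTI = 2,570/7,600 = 33.8%.
LTV = 65,000/91,000 = 71.4%.
Program A: score 640 < 700; DTI 33.8% ≤ 36%; LTV 71.4% ≤ 110% → does not qualify.
Program B: score 640 ≥ 580; DTI 33.8% ≤ 36%; LTV 71.4% ≤ 85% → qualifies.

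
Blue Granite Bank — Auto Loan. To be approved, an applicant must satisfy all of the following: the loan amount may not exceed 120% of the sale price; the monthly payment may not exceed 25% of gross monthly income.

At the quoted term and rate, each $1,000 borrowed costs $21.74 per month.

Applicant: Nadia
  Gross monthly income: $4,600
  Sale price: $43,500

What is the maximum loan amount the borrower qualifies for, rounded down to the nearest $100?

Payment cap: 25% × $4,600 = $1,150/month.
At $21.74 per $1,000, that supports 1,150/21.74 × 1,000 ≈ $52,897 → $52,800.
LTV cap: 120% × $43,500 = $52,200 → $52,200.
Binding constraint: loan-to-value.

$52,200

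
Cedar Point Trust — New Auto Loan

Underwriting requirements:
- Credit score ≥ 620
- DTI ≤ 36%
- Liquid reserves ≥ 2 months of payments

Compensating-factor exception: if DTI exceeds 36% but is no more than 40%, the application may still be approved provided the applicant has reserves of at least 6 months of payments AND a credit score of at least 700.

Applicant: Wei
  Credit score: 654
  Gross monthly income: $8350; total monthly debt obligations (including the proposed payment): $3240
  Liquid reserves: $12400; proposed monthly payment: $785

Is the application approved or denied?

Credit score 654 ≥ 620 (meets base)
DTI: 3,240 ÷ 8,350 = 38.8%, over the 36% base limit.
Reserves = 12,400/785 = 15.8 months ≥ 2
DTI 38.8% is within the 36%–40% exception band; checking compensating factors.
Override check — reserves: 15.8 mo (ok); score: 654 (below 700).
Compensating-factor requirement not fully met.

Denied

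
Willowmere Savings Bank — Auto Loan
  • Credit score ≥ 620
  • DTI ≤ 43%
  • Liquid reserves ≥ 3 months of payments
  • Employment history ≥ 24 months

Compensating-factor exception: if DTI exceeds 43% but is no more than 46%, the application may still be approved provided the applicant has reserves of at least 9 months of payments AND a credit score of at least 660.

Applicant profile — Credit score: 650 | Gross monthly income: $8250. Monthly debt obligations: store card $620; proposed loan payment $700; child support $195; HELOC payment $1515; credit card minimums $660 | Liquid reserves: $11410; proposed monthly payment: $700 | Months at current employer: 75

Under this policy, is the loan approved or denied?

Denied

Credit score 650 ≥ 620 (meets base)
Total debts = (620 + 700 + 195 + 1,515 + 660) = 3,690. DTI = 3,690/8,250 = 44.7% > 43% — standard DTI limit exceeded.
Reserves = 11,410/700 = 16.3 months ≥ 3
Employment 75 ≥ 24 months
44.7% falls in the override range (43%–46%), so the compensating-factor test applies.
Override check — reserves: 16.3 mo (ok); score: 650 (below 660).
Compensating-factor requirement not fully met.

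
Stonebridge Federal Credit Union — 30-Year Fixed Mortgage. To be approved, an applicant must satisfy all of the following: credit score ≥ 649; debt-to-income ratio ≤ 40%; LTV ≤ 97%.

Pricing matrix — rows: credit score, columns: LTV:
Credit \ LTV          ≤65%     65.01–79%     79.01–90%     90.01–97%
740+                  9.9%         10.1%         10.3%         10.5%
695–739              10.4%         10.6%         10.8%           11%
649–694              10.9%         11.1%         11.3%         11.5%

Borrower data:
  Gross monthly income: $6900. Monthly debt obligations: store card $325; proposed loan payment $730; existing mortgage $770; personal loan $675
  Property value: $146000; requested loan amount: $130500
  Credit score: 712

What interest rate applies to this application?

10.8%

Credit score 712 ≥ 649; Total monthly debts = (325 + 730 + 770 + 675) = 2,500. DTI = 2,500/6,900 = 36.2% ≤ 40%
LTV = 130,500/146,000 = 89.4% ≤ 97%
Row: 712 falls in 695–739. Column: 89.4% falls in 79.01–90%. Rate = 10.8%.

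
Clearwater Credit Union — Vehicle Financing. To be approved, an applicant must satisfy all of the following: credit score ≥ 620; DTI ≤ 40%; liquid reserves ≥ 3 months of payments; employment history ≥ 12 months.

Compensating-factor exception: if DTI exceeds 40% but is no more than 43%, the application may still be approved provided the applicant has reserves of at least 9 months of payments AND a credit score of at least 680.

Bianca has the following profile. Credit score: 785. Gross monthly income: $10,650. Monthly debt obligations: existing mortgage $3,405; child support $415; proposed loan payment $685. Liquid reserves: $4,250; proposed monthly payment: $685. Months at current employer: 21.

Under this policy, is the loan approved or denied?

Credit score 785 ≥ 620 (meets base)
Total debts = (3,405 + 415 + 685) = 4,505. DTI: 4,505 ÷ 10,650 = 42.3%, over the 40% base limit.
Liquid reserves cover 4,250/685 = 6.2 months — ≥ 3 required
Employment 21 ≥ 12 months
DTI 42.3% is within the 40%–43% exception band; checking compensating factors.
Reserves 6.2 < 9 months; credit score 785 ≥ 680.
Override conditions not both satisfied; exception does not apply.

Denied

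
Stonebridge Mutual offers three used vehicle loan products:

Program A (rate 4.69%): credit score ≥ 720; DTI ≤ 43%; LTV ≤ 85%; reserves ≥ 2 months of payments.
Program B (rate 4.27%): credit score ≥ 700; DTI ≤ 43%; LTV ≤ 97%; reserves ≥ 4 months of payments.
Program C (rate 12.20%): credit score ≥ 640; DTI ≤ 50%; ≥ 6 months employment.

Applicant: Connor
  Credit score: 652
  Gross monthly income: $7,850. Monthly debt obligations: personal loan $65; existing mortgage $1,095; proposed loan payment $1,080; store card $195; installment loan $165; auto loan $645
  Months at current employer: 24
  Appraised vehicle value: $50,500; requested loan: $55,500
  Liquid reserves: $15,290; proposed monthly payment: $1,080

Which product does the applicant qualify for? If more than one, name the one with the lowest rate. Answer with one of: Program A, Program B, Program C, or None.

Total debts = (65 + 1,095 + 1,080 + 195 + 165 + 645) = 3,245; DTI = 3,245/7,850 = 41.3%.
LTV = 55,500/50,500 = 109.9%.
Reserves = 15,290/1,080 = 14.2 months.
Program A: score 652 < 720; DTI 41.3% ≤ 43%; LTV 109.9% > 85%; reserves 14.2 ≥ 2 mo → does not qualify.
Program B: score 652 < 700; DTI 41.3% ≤ 43%; LTV 109.9% > 97%; reserves 14.2 ≥ 4 mo → does not qualify.
Program C: score 652 ≥ 640; DTI 41.3% ≤ 50%; employment 24 ≥ 6 mo → qualifies.

Program C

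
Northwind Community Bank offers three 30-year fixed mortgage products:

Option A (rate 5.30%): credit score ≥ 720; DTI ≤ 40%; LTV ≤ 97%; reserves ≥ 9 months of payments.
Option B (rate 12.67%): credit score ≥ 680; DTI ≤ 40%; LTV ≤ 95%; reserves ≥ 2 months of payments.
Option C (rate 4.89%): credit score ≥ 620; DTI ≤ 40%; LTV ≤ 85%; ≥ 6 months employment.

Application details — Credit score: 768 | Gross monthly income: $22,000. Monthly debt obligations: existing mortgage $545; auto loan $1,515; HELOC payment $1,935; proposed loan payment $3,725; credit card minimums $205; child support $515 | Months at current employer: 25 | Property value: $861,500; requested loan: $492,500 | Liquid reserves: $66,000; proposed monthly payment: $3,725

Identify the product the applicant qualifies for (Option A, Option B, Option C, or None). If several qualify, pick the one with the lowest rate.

Option C

Total debts = (545 + 1,515 + 1,935 + 3,725 + 205 + 515) = 8,440; DTI = 8,440/22,000 = 38.4%.
LTV = 492,500/861,500 = 57.2%.
Reserves = 66,000/3,725 = 17.7 months.
Option A: score 768 ≥ 720; DTI 38.4% ≤ 40%; LTV 57.2% ≤ 97%; reserves 17.7 ≥ 9 mo → qualifies.
Option B: score 768 ≥ 680; DTI 38.4% ≤ 40%; LTV 57.2% ≤ 95%; reserves 17.7 ≥ 2 mo → qualifies.
Option C: score 768 ≥ 620; DTI 38.4% ≤ 40%; LTV 57.2% ≤ 85%; employment 25 ≥ 6 mo → qualifies.
Qualifying: Option A, Option B, Option C. Lowest rate is 4.89% → Option C.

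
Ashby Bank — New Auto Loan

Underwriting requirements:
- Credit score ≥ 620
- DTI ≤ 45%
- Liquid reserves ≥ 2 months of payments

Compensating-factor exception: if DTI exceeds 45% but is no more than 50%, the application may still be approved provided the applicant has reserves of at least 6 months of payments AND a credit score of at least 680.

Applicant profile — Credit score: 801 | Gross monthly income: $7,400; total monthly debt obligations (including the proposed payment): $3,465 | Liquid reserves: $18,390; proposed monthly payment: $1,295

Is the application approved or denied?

Approved

Credit score 801 ≥ 620 (meets base)
DTI = 3,465/7,400 = 46.8% > 45% — standard DTI limit exceeded.
Reserves = 18,390/1,295 = 14.2 months ≥ 2
46.8% falls in the override range (45%–50%), so the compensating-factor test applies.
Reserves 14.2 ≥ 6 months; credit score 801 ≥ 680.
Both compensating conditions met → exception applies.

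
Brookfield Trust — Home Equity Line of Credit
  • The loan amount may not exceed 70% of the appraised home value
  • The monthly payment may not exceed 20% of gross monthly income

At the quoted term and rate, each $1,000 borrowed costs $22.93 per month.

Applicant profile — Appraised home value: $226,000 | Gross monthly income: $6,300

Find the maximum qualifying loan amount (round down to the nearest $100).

$54,900

Payment cap: 20% × $6,300 = $1,260/month.
At $22.93 per $1,000, that supports 1,260/22.93 × 1,000 ≈ $54,949 → $54,900.
LTV cap: 70% × $226,000 = $158,200 → $158,200.
Binding constraint: payment-to-income.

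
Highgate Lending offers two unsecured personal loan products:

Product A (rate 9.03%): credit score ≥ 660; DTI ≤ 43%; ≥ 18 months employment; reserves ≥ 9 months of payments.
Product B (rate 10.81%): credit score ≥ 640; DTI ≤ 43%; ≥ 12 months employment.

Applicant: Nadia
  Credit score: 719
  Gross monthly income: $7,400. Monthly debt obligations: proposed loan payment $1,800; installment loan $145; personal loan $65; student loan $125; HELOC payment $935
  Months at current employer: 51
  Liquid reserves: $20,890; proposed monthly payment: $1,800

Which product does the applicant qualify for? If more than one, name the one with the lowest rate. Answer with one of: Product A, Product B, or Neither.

Total debts = (1,800 + 145 + 65 + 125 + 935) = 3,070; DTI = 3,070/7,400 = 41.5%.
Reserves = 20,890/1,800 = 11.6 months.
Product A: score 719 ≥ 660; DTI 41.5% ≤ 43%; employment 51 ≥ 18 mo; reserves 11.6 ≥ 9 mo → qualifies.
Product B: score 719 ≥ 640; DTI 41.5% ≤ 43%; employment 51 ≥ 12 mo → qualifies.
Qualifying: Product A, Product B. Lowest rate is 9.03% → Product A.

Product A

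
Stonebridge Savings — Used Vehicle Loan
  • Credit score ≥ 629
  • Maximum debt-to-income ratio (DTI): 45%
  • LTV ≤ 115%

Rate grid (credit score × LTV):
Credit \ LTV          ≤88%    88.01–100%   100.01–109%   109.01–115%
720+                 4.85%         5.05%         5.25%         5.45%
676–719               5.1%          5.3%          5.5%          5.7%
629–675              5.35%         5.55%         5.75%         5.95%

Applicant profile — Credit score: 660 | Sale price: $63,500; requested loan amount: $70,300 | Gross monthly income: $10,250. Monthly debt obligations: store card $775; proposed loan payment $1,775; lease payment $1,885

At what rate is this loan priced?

5.95%

Credit score 660 ≥ 629; Total monthly debts = (775 + 1,775 + 1,885) = 4,435. DTI = 4,435/10,250 = 43.3% ≤ 45%
Loan-to-value = 70,300/63,500 = 110.7% — pass (115% max)
Row: 660 falls in 629–675. Column: 110.7% falls in 109.01–115%. Rate = 5.95%.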